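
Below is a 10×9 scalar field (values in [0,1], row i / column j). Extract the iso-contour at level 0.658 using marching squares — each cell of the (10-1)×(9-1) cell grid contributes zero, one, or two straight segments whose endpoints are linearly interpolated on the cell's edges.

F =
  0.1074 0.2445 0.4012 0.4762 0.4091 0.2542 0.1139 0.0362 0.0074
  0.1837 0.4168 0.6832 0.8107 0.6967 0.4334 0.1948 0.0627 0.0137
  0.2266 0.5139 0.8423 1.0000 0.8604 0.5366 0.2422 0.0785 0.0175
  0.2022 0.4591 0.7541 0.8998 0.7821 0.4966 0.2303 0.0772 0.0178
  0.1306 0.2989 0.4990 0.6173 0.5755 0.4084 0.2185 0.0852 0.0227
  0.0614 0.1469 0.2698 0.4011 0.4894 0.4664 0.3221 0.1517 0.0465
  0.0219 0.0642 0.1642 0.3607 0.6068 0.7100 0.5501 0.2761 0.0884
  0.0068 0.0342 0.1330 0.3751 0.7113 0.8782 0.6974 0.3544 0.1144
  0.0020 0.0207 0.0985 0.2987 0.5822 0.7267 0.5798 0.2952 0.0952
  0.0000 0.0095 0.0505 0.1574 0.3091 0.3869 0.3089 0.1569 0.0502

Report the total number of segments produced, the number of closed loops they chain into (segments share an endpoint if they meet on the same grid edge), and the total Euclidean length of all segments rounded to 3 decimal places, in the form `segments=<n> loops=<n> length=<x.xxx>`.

cell (0,1): code 0100 → (0.911,2.000)–(1.000,1.905)
cell (0,2): code 1100 → (0.543,3.000)–(0.911,2.000)
cell (0,3): code 1100 → (0.865,4.000)–(0.543,3.000)
cell (0,4): code 1000 → (1.000,4.147)–(0.865,4.000)
cell (1,1): code 0110 → (1.000,1.905)–(2.000,1.439)
cell (1,4): code 1001 → (2.000,4.625)–(1.000,4.147)
cell (2,1): code 0110 → (2.000,1.439)–(3.000,1.674)
cell (2,4): code 1001 → (3.000,4.435)–(2.000,4.625)
cell (3,1): code 0010 → (3.000,1.674)–(3.377,2.000)
cell (3,2): code 0011 → (3.377,2.000)–(3.856,3.000)
cell (3,3): code 0011 → (3.856,3.000)–(3.601,4.000)
cell (3,4): code 0001 → (3.601,4.000)–(3.000,4.435)
cell (5,4): code 0100 → (5.787,5.000)–(6.000,4.496)
cell (5,5): code 1000 → (6.000,5.325)–(5.787,5.000)
cell (6,3): code 0100 → (6.490,4.000)–(7.000,3.841)
cell (6,4): code 1110 → (6.000,4.496)–(6.490,4.000)
cell (6,5): code 1101 → (6.733,6.000)–(6.000,5.325)
cell (6,6): code 1000 → (7.000,6.115)–(6.733,6.000)
cell (7,3): code 0010 → (7.000,3.841)–(7.413,4.000)
cell (7,4): code 0111 → (7.413,4.000)–(8.000,4.525)
cell (7,5): code 1011 → (8.000,5.468)–(7.335,6.000)
cell (7,6): code 0001 → (7.335,6.000)–(7.000,6.115)
cell (8,4): code 0010 → (8.000,4.525)–(8.202,5.000)
cell (8,5): code 0001 → (8.202,5.000)–(8.000,5.468)
total: 24 segments, chained into 2 closed loop(s), length Σ = 16.999274

segments=24 loops=2 length=16.999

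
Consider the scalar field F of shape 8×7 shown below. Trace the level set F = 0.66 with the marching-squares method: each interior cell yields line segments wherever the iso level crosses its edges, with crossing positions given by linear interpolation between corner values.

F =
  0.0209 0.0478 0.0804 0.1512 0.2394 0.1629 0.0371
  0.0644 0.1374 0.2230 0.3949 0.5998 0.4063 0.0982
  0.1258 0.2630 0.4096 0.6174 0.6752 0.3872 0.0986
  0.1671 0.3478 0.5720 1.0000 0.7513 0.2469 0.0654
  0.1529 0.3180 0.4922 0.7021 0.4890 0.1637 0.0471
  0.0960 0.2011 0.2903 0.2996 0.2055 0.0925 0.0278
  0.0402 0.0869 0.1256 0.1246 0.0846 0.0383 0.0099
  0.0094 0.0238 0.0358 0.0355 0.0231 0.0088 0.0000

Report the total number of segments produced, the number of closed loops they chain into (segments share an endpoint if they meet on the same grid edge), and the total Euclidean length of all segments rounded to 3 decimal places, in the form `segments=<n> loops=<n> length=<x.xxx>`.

segments=10 loops=1 length=6.524

cell (1,3): code 0100 → (1.798,4.000)–(2.000,3.737)
cell (1,4): code 1000 → (2.000,4.053)–(1.798,4.000)
cell (2,2): code 0100 → (2.111,3.000)–(3.000,2.206)
cell (2,3): code 1110 → (2.000,3.737)–(2.111,3.000)
cell (2,4): code 1001 → (3.000,4.181)–(2.000,4.053)
cell (3,2): code 0110 → (3.000,2.206)–(4.000,2.799)
cell (3,3): code 1011 → (4.000,3.198)–(3.348,4.000)
cell (3,4): code 0001 → (3.348,4.000)–(3.000,4.181)
cell (4,2): code 0010 → (4.000,2.799)–(4.105,3.000)
cell (4,3): code 0001 → (4.105,3.000)–(4.000,3.198)
total: 10 segments, chained into 1 closed loop(s), length Σ = 6.524256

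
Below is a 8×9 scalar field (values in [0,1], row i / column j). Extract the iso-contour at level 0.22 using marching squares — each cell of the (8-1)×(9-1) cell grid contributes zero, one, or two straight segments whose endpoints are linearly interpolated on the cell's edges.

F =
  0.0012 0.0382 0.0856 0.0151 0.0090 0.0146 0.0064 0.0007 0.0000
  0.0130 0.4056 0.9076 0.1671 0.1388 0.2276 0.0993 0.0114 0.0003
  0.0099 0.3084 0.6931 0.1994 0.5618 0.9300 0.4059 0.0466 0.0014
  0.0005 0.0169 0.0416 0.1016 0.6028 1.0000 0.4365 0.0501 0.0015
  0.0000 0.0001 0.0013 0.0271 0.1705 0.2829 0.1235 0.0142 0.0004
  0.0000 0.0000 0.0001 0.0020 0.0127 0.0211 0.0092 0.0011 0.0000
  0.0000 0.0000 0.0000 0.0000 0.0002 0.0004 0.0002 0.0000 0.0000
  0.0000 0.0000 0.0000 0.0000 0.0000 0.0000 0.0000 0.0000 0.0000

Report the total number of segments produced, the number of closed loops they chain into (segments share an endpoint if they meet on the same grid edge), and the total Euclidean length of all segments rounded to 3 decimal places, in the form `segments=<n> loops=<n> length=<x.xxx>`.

cell (0,0): code 0100 → (0.495,1.000)–(1.000,0.527)
cell (0,1): code 1100 → (0.164,2.000)–(0.495,1.000)
cell (0,2): code 1000 → (1.000,2.929)–(0.164,2.000)
cell (0,4): code 0100 → (0.964,5.000)–(1.000,4.914)
cell (0,5): code 1000 → (1.000,5.059)–(0.964,5.000)
cell (1,0): code 0110 → (1.000,0.527)–(2.000,0.704)
cell (1,2): code 1001 → (2.000,2.958)–(1.000,2.929)
cell (1,3): code 0100 → (1.192,4.000)–(2.000,3.057)
cell (1,4): code 1110 → (1.000,4.914)–(1.192,4.000)
cell (1,5): code 1101 → (1.394,6.000)–(1.000,5.059)
cell (1,6): code 1000 → (2.000,6.517)–(1.394,6.000)
cell (2,0): code 0010 → (2.000,0.704)–(2.303,1.000)
cell (2,1): code 0011 → (2.303,1.000)–(2.726,2.000)
cell (2,2): code 0001 → (2.726,2.000)–(2.000,2.958)
cell (2,3): code 0110 → (2.000,3.057)–(3.000,3.236)
cell (2,6): code 1001 → (3.000,6.560)–(2.000,6.517)
cell (3,3): code 0010 → (3.000,3.236)–(3.885,4.000)
cell (3,4): code 0111 → (3.885,4.000)–(4.000,4.440)
cell (3,5): code 1011 → (4.000,5.395)–(3.692,6.000)
cell (3,6): code 0001 → (3.692,6.000)–(3.000,6.560)
cell (4,4): code 0010 → (4.000,4.440)–(4.240,5.000)
cell (4,5): code 0001 → (4.240,5.000)–(4.000,5.395)
total: 22 segments, chained into 2 closed loop(s), length Σ = 18.159888

segments=22 loops=2 length=18.160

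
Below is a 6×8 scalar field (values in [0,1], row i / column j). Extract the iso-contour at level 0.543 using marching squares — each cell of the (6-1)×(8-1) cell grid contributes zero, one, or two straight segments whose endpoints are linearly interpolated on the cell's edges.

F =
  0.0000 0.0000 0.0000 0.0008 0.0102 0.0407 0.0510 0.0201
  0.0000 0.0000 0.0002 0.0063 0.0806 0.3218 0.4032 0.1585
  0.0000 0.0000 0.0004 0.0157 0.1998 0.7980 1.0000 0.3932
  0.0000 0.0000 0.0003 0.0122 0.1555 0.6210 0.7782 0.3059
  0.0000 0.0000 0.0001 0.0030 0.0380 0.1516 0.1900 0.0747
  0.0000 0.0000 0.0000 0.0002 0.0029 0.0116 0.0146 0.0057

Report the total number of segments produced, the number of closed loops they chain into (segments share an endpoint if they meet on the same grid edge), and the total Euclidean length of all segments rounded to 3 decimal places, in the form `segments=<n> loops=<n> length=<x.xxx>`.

cell (1,4): code 0100 → (1.465,5.000)–(2.000,4.574)
cell (1,5): code 1100 → (1.234,6.000)–(1.465,5.000)
cell (1,6): code 1000 → (2.000,6.753)–(1.234,6.000)
cell (2,4): code 0110 → (2.000,4.574)–(3.000,4.832)
cell (2,6): code 1001 → (3.000,6.498)–(2.000,6.753)
cell (3,4): code 0010 → (3.000,4.832)–(3.166,5.000)
cell (3,5): code 0011 → (3.166,5.000)–(3.400,6.000)
cell (3,6): code 0001 → (3.400,6.000)–(3.000,6.498)
total: 8 segments, chained into 1 closed loop(s), length Σ = 6.751208

segments=8 loops=1 length=6.751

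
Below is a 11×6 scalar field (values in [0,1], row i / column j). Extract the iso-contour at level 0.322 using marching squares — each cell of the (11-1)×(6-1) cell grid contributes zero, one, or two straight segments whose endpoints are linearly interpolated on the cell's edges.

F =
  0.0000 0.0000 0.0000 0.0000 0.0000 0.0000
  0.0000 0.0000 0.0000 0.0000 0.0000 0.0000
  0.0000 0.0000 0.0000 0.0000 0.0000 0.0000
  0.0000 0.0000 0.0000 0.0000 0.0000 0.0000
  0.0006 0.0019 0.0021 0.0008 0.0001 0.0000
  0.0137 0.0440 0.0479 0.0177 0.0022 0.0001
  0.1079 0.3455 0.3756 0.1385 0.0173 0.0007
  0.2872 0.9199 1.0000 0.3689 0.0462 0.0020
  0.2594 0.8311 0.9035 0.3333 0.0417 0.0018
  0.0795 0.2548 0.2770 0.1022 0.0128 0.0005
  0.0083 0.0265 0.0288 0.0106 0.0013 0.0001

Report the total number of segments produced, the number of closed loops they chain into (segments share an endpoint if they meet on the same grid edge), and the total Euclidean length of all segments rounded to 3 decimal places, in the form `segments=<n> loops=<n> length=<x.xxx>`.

cell (5,0): code 0100 → (5.922,1.000)–(6.000,0.901)
cell (5,1): code 1100 → (5.836,2.000)–(5.922,1.000)
cell (5,2): code 1000 → (6.000,2.226)–(5.836,2.000)
cell (6,0): code 0110 → (6.000,0.901)–(7.000,0.055)
cell (6,2): code 1101 → (6.796,3.000)–(6.000,2.226)
cell (6,3): code 1000 → (7.000,3.145)–(6.796,3.000)
cell (7,0): code 0110 → (7.000,0.055)–(8.000,0.109)
cell (7,3): code 1001 → (8.000,3.039)–(7.000,3.145)
cell (8,0): code 0010 → (8.000,0.109)–(8.883,1.000)
cell (8,1): code 0011 → (8.883,1.000)–(8.928,2.000)
cell (8,2): code 0011 → (8.928,2.000)–(8.049,3.000)
cell (8,3): code 0001 → (8.049,3.000)–(8.000,3.039)
total: 12 segments, chained into 1 closed loop(s), length Σ = 9.735657

segments=12 loops=1 length=9.736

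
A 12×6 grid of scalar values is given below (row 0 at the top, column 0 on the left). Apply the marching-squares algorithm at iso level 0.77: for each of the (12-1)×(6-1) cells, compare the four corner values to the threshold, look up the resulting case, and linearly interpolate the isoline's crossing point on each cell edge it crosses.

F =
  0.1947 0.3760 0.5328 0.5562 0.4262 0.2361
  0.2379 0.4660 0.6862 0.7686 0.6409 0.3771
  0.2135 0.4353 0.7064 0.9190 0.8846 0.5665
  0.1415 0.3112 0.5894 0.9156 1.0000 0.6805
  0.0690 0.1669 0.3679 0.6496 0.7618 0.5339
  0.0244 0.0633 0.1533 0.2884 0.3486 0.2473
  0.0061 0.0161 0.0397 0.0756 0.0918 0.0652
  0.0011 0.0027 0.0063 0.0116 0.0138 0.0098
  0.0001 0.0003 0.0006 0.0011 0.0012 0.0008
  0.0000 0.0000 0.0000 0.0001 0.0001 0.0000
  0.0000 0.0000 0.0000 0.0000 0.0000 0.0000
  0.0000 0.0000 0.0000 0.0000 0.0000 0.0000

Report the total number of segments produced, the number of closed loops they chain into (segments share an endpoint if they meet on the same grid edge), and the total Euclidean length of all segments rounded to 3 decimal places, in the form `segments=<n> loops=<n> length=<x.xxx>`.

cell (1,2): code 0100 → (1.009,3.000)–(2.000,2.299)
cell (1,3): code 1100 → (1.530,4.000)–(1.009,3.000)
cell (1,4): code 1000 → (2.000,4.360)–(1.530,4.000)
cell (2,2): code 0110 → (2.000,2.299)–(3.000,2.554)
cell (2,4): code 1001 → (3.000,4.720)–(2.000,4.360)
cell (3,2): code 0010 → (3.000,2.554)–(3.547,3.000)
cell (3,3): code 0011 → (3.547,3.000)–(3.966,4.000)
cell (3,4): code 0001 → (3.966,4.000)–(3.000,4.720)
total: 8 segments, chained into 1 closed loop(s), length Σ = 8.022418

segments=8 loops=1 length=8.022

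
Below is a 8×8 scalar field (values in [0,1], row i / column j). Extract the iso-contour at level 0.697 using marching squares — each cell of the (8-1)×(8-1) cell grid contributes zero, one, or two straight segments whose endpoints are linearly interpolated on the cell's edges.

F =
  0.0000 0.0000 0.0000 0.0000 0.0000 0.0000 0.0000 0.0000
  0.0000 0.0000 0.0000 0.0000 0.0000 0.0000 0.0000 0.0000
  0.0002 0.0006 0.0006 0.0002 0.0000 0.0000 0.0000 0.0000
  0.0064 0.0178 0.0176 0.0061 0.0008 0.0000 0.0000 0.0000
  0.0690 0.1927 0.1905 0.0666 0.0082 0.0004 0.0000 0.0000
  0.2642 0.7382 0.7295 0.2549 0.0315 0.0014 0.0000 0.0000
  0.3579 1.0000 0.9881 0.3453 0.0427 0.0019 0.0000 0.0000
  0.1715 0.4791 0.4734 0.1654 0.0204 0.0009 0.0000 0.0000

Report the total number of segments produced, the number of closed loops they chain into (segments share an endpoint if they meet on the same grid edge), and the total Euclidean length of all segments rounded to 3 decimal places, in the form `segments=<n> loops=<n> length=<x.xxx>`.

cell (4,0): code 0100 → (4.924,1.000)–(5.000,0.913)
cell (4,1): code 1100 → (4.940,2.000)–(4.924,1.000)
cell (4,2): code 1000 → (5.000,2.068)–(4.940,2.000)
cell (5,0): code 0110 → (5.000,0.913)–(6.000,0.528)
cell (5,2): code 1001 → (6.000,2.453)–(5.000,2.068)
cell (6,0): code 0010 → (6.000,0.528)–(6.582,1.000)
cell (6,1): code 0011 → (6.582,1.000)–(6.566,2.000)
cell (6,2): code 0001 → (6.566,2.000)–(6.000,2.453)
total: 8 segments, chained into 1 closed loop(s), length Σ = 5.823073

segments=8 loops=1 length=5.823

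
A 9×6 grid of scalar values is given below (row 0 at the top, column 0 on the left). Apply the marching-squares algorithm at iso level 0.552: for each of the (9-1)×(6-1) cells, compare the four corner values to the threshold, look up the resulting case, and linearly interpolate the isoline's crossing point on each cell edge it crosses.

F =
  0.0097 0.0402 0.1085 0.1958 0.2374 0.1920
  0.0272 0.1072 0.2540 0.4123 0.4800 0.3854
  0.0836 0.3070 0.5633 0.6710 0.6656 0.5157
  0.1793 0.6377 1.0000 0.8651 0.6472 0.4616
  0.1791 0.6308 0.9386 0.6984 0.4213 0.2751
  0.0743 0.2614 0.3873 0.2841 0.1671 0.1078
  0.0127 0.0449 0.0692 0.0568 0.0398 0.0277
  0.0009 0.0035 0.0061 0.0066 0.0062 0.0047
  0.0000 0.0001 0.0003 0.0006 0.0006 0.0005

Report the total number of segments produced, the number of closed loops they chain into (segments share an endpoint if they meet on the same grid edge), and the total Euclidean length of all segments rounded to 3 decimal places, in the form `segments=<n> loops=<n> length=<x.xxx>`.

cell (1,1): code 0100 → (1.963,2.000)–(2.000,1.956)
cell (1,2): code 1100 → (1.540,3.000)–(1.963,2.000)
cell (1,3): code 1100 → (1.388,4.000)–(1.540,3.000)
cell (1,4): code 1000 → (2.000,4.758)–(1.388,4.000)
cell (2,0): code 0100 → (2.741,1.000)–(3.000,0.813)
cell (2,1): code 1110 → (2.000,1.956)–(2.741,1.000)
cell (2,4): code 1001 → (3.000,4.513)–(2.000,4.758)
cell (3,0): code 0110 → (3.000,0.813)–(4.000,0.826)
cell (3,3): code 1011 → (4.000,3.528)–(3.421,4.000)
cell (3,4): code 0001 → (3.421,4.000)–(3.000,4.513)
cell (4,0): code 0010 → (4.000,0.826)–(4.213,1.000)
cell (4,1): code 0011 → (4.213,1.000)–(4.701,2.000)
cell (4,2): code 0011 → (4.701,2.000)–(4.353,3.000)
cell (4,3): code 0001 → (4.353,3.000)–(4.000,3.528)
total: 14 segments, chained into 1 closed loop(s), length Σ = 11.180405

segments=14 loops=1 length=11.180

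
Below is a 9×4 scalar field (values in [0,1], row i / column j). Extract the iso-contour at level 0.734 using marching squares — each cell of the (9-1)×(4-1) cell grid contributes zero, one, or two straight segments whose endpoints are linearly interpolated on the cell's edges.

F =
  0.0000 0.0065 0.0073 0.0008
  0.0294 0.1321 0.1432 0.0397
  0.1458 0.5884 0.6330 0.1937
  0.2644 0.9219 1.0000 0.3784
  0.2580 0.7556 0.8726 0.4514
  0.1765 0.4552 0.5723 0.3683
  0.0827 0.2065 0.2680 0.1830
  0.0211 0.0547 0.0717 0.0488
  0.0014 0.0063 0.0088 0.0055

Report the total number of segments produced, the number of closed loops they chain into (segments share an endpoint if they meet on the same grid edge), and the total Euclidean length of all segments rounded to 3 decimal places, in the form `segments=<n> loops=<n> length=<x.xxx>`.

cell (2,0): code 0100 → (2.437,1.000)–(3.000,0.714)
cell (2,1): code 1100 → (2.275,2.000)–(2.437,1.000)
cell (2,2): code 1000 → (3.000,2.428)–(2.275,2.000)
cell (3,0): code 0110 → (3.000,0.714)–(4.000,0.957)
cell (3,2): code 1001 → (4.000,2.329)–(3.000,2.428)
cell (4,0): code 0010 → (4.000,0.957)–(4.072,1.000)
cell (4,1): code 0011 → (4.072,1.000)–(4.462,2.000)
cell (4,2): code 0001 → (4.462,2.000)–(4.000,2.329)
total: 8 segments, chained into 1 closed loop(s), length Σ = 6.244262

segments=8 loops=1 length=6.244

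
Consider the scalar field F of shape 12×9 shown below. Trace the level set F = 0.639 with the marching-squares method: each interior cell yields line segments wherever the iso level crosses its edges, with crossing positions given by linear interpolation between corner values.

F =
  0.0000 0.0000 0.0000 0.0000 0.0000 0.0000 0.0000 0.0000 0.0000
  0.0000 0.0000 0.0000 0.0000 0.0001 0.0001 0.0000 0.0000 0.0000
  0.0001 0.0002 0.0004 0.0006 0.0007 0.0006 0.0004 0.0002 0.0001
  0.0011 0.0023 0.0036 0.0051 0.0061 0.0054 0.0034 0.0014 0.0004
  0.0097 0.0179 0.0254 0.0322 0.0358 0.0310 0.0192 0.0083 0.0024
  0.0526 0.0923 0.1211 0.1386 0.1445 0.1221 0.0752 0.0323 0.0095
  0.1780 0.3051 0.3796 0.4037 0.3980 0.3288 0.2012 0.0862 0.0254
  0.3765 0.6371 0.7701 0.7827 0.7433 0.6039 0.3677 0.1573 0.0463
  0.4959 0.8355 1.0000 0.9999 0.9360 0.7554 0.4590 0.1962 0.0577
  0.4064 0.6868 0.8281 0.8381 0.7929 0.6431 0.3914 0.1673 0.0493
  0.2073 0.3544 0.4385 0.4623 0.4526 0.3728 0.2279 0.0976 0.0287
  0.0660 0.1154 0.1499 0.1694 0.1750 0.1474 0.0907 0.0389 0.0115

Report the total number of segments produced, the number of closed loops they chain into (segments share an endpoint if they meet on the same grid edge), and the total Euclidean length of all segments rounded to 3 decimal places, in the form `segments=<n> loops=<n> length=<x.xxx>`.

cell (6,1): code 0100 → (6.664,2.000)–(7.000,1.014)
cell (6,2): code 1100 → (6.621,3.000)–(6.664,2.000)
cell (6,3): code 1100 → (6.698,4.000)–(6.621,3.000)
cell (6,4): code 1000 → (7.000,4.748)–(6.698,4.000)
cell (7,0): code 0100 → (7.010,1.000)–(8.000,0.421)
cell (7,1): code 1110 → (7.000,1.014)–(7.010,1.000)
cell (7,4): code 1101 → (7.232,5.000)–(7.000,4.748)
cell (7,5): code 1000 → (8.000,5.393)–(7.232,5.000)
cell (8,0): code 0110 → (8.000,0.421)–(9.000,0.830)
cell (8,5): code 1001 → (9.000,5.016)–(8.000,5.393)
cell (9,0): code 0010 → (9.000,0.830)–(9.144,1.000)
cell (9,1): code 0011 → (9.144,1.000)–(9.485,2.000)
cell (9,2): code 0011 → (9.485,2.000)–(9.530,3.000)
cell (9,3): code 0011 → (9.530,3.000)–(9.452,4.000)
cell (9,4): code 0011 → (9.452,4.000)–(9.015,5.000)
cell (9,5): code 0001 → (9.015,5.000)–(9.000,5.016)
total: 16 segments, chained into 1 closed loop(s), length Σ = 12.767322

segments=16 loops=1 length=12.767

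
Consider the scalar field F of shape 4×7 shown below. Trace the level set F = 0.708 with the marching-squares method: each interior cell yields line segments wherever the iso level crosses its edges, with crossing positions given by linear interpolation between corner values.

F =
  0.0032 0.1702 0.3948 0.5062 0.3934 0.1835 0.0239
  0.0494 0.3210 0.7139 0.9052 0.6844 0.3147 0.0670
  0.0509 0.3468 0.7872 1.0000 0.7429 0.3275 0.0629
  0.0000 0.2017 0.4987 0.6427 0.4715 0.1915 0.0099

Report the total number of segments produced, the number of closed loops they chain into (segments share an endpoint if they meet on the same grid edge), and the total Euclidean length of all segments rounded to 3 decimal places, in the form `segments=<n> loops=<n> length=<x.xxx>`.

segments=10 loops=1 length=7.019

cell (0,1): code 0100 → (0.982,2.000)–(1.000,1.985)
cell (0,2): code 1100 → (0.506,3.000)–(0.982,2.000)
cell (0,3): code 1000 → (1.000,3.893)–(0.506,3.000)
cell (1,1): code 0110 → (1.000,1.985)–(2.000,1.820)
cell (1,3): code 1101 → (1.403,4.000)–(1.000,3.893)
cell (1,4): code 1000 → (2.000,4.084)–(1.403,4.000)
cell (2,1): code 0010 → (2.000,1.820)–(2.275,2.000)
cell (2,2): code 0011 → (2.275,2.000)–(2.817,3.000)
cell (2,3): code 0011 → (2.817,3.000)–(2.129,4.000)
cell (2,4): code 0001 → (2.129,4.000)–(2.000,4.084)
total: 10 segments, chained into 1 closed loop(s), length Σ = 7.019013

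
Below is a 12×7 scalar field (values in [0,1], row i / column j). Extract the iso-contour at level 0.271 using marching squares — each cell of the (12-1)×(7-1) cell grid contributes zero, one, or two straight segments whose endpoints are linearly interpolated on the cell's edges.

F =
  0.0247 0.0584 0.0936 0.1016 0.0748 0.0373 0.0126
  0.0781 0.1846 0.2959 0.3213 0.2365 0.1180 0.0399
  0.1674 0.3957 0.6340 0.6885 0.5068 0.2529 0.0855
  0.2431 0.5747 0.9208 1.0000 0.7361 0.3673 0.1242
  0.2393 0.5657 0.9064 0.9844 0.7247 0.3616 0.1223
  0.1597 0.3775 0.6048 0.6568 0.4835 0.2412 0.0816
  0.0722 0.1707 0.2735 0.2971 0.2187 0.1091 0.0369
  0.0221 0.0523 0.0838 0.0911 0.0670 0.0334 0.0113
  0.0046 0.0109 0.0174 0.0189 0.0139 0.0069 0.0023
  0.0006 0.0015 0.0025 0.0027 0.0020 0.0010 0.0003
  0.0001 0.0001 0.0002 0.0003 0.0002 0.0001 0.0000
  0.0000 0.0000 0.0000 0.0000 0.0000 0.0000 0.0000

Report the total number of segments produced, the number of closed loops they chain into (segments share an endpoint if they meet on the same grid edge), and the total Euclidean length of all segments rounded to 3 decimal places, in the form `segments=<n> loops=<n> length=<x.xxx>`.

segments=22 loops=1 length=16.725

cell (0,1): code 0100 → (0.877,2.000)–(1.000,1.776)
cell (0,2): code 1100 → (0.771,3.000)–(0.877,2.000)
cell (0,3): code 1000 → (1.000,3.593)–(0.771,3.000)
cell (1,0): code 0100 → (1.409,1.000)–(2.000,0.454)
cell (1,1): code 1110 → (1.000,1.776)–(1.409,1.000)
cell (1,3): code 1101 → (1.128,4.000)–(1.000,3.593)
cell (1,4): code 1000 → (2.000,4.929)–(1.128,4.000)
cell (2,0): code 0110 → (2.000,0.454)–(3.000,0.084)
cell (2,4): code 1101 → (2.158,5.000)–(2.000,4.929)
cell (2,5): code 1000 → (3.000,5.396)–(2.158,5.000)
cell (3,0): code 0110 → (3.000,0.084)–(4.000,0.097)
cell (3,5): code 1001 → (4.000,5.379)–(3.000,5.396)
cell (4,0): code 0110 → (4.000,0.097)–(5.000,0.511)
cell (4,4): code 1011 → (5.000,4.877)–(4.752,5.000)
cell (4,5): code 0001 → (4.752,5.000)–(4.000,5.379)
cell (5,0): code 0010 → (5.000,0.511)–(5.515,1.000)
cell (5,1): code 0111 → (5.515,1.000)–(6.000,1.976)
cell (5,3): code 1011 → (6.000,3.333)–(5.802,4.000)
cell (5,4): code 0001 → (5.802,4.000)–(5.000,4.877)
cell (6,1): code 0010 → (6.000,1.976)–(6.013,2.000)
cell (6,2): code 0011 → (6.013,2.000)–(6.127,3.000)
cell (6,3): code 0001 → (6.127,3.000)–(6.000,3.333)
total: 22 segments, chained into 1 closed loop(s), length Σ = 16.725179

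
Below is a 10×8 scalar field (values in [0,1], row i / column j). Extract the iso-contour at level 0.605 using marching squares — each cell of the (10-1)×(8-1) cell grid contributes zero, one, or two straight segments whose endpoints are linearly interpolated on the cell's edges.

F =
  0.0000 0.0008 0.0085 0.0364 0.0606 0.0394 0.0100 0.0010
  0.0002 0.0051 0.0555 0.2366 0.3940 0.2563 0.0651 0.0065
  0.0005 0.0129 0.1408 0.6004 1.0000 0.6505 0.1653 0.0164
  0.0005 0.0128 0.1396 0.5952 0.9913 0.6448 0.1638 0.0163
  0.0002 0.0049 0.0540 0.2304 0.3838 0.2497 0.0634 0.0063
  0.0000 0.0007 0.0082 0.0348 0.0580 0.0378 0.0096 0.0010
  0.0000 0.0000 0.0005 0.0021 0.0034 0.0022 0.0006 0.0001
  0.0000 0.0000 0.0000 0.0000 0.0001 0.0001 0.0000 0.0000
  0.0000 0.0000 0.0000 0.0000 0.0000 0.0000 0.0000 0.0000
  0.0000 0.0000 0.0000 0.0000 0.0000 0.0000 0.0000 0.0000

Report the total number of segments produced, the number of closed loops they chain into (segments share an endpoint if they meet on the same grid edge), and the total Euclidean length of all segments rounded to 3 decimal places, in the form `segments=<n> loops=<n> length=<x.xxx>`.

segments=8 loops=1 length=6.896

cell (1,3): code 0100 → (1.348,4.000)–(2.000,3.012)
cell (1,4): code 1100 → (1.885,5.000)–(1.348,4.000)
cell (1,5): code 1000 → (2.000,5.094)–(1.885,5.000)
cell (2,3): code 0110 → (2.000,3.012)–(3.000,3.025)
cell (2,5): code 1001 → (3.000,5.083)–(2.000,5.094)
cell (3,3): code 0010 → (3.000,3.025)–(3.636,4.000)
cell (3,4): code 0011 → (3.636,4.000)–(3.101,5.000)
cell (3,5): code 0001 → (3.101,5.000)–(3.000,5.083)
total: 8 segments, chained into 1 closed loop(s), length Σ = 6.896491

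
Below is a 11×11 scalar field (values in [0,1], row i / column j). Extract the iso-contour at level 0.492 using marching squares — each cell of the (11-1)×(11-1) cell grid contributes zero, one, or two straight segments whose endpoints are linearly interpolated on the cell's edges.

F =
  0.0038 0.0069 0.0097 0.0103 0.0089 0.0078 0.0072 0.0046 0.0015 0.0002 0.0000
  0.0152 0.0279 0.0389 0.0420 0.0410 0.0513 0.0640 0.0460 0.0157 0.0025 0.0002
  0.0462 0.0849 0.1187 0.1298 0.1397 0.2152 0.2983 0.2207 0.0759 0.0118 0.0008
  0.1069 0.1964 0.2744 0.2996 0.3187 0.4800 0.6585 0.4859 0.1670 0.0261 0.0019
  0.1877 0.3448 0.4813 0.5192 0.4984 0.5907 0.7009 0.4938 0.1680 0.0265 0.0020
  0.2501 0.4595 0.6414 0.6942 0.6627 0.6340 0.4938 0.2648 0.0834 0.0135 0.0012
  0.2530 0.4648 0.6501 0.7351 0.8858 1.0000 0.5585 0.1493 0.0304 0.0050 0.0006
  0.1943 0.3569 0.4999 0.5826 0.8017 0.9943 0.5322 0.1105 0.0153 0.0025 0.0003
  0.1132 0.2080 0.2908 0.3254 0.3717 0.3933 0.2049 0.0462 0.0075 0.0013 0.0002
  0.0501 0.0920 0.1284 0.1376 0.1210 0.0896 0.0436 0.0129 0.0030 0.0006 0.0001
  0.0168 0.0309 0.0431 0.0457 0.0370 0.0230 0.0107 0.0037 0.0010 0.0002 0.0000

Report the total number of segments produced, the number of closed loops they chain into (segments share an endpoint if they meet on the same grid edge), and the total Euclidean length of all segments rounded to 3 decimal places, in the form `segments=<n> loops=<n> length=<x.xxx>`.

segments=22 loops=1 length=18.099

cell (2,5): code 0100 → (2.538,6.000)–(3.000,5.067)
cell (2,6): code 1000 → (3.000,6.965)–(2.538,6.000)
cell (3,2): code 0100 → (3.876,3.000)–(4.000,2.282)
cell (3,3): code 1100 → (3.964,4.000)–(3.876,3.000)
cell (3,4): code 1100 → (3.108,5.000)–(3.964,4.000)
cell (3,5): code 1110 → (3.000,5.067)–(3.108,5.000)
cell (3,6): code 1101 → (3.772,7.000)–(3.000,6.965)
cell (3,7): code 1000 → (4.000,7.006)–(3.772,7.000)
cell (4,1): code 0100 → (4.067,2.000)–(5.000,1.179)
cell (4,2): code 1110 → (4.000,2.282)–(4.067,2.000)
cell (4,6): code 1011 → (5.000,6.008)–(4.008,7.000)
cell (4,7): code 0001 → (4.008,7.000)–(4.000,7.006)
cell (5,1): code 0110 → (5.000,1.179)–(6.000,1.147)
cell (5,6): code 1001 → (6.000,6.163)–(5.000,6.008)
cell (6,1): code 0110 → (6.000,1.147)–(7.000,1.945)
cell (6,6): code 1001 → (7.000,6.095)–(6.000,6.163)
cell (7,1): code 0010 → (7.000,1.945)–(7.038,2.000)
cell (7,2): code 0011 → (7.038,2.000)–(7.352,3.000)
cell (7,3): code 0011 → (7.352,3.000)–(7.720,4.000)
cell (7,4): code 0011 → (7.720,4.000)–(7.836,5.000)
cell (7,5): code 0011 → (7.836,5.000)–(7.123,6.000)
cell (7,6): code 0001 → (7.123,6.000)–(7.000,6.095)
total: 22 segments, chained into 1 closed loop(s), length Σ = 18.098635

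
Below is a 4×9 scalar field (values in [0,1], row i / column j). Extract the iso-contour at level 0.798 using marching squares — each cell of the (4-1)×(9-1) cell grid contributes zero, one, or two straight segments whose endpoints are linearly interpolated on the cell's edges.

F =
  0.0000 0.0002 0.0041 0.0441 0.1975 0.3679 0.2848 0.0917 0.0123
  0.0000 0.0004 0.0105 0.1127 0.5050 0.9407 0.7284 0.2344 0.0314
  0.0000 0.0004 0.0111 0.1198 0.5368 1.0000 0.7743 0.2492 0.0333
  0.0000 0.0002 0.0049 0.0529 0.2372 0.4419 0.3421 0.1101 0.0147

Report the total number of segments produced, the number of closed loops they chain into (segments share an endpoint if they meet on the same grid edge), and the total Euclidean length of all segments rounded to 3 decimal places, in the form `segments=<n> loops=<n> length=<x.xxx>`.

segments=6 loops=1 length=4.691

cell (0,4): code 0100 → (0.751,5.000)–(1.000,4.672)
cell (0,5): code 1000 → (1.000,5.672)–(0.751,5.000)
cell (1,4): code 0110 → (1.000,4.672)–(2.000,4.564)
cell (1,5): code 1001 → (2.000,5.895)–(1.000,5.672)
cell (2,4): code 0010 → (2.000,4.564)–(2.362,5.000)
cell (2,5): code 0001 → (2.362,5.000)–(2.000,5.895)
total: 6 segments, chained into 1 closed loop(s), length Σ = 4.690888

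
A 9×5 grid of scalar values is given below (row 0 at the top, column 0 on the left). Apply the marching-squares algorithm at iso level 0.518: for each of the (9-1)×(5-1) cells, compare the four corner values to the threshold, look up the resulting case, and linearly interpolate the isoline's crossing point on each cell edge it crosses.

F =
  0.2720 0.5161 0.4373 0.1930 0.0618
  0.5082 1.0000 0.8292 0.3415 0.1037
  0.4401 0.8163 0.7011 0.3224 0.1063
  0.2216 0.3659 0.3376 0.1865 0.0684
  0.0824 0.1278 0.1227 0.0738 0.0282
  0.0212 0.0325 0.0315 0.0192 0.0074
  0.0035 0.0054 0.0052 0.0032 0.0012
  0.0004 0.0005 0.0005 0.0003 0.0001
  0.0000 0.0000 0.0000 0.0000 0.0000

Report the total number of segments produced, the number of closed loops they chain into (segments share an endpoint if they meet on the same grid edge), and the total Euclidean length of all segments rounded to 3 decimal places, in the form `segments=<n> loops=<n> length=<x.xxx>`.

cell (0,0): code 0100 → (0.004,1.000)–(1.000,0.020)
cell (0,1): code 1100 → (0.206,2.000)–(0.004,1.000)
cell (0,2): code 1000 → (1.000,2.638)–(0.206,2.000)
cell (1,0): code 0110 → (1.000,0.020)–(2.000,0.207)
cell (1,2): code 1001 → (2.000,2.483)–(1.000,2.638)
cell (2,0): code 0010 → (2.000,0.207)–(2.662,1.000)
cell (2,1): code 0011 → (2.662,1.000)–(2.504,2.000)
cell (2,2): code 0001 → (2.504,2.000)–(2.000,2.483)
total: 8 segments, chained into 1 closed loop(s), length Σ = 8.209367

segments=8 loops=1 length=8.209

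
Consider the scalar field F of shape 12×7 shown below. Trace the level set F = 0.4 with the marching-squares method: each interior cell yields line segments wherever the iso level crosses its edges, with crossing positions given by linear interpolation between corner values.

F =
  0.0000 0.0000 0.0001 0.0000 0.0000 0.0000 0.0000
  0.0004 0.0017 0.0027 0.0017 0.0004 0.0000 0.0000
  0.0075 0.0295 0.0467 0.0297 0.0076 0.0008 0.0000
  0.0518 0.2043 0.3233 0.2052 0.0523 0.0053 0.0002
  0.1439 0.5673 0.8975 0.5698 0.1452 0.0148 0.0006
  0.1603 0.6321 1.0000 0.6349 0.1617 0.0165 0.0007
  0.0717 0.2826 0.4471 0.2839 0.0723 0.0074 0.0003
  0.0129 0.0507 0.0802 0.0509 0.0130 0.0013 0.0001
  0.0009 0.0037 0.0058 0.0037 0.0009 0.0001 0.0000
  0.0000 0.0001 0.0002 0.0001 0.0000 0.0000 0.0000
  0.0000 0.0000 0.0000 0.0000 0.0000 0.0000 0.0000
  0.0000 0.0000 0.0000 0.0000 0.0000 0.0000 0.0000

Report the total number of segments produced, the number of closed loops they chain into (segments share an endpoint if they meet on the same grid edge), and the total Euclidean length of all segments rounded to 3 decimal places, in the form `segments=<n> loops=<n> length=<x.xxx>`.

segments=12 loops=1 length=9.249

cell (3,0): code 0100 → (3.539,1.000)–(4.000,0.605)
cell (3,1): code 1100 → (3.134,2.000)–(3.539,1.000)
cell (3,2): code 1100 → (3.534,3.000)–(3.134,2.000)
cell (3,3): code 1000 → (4.000,3.400)–(3.534,3.000)
cell (4,0): code 0110 → (4.000,0.605)–(5.000,0.508)
cell (4,3): code 1001 → (5.000,3.496)–(4.000,3.400)
cell (5,0): code 0010 → (5.000,0.508)–(5.664,1.000)
cell (5,1): code 0111 → (5.664,1.000)–(6.000,1.714)
cell (5,2): code 1011 → (6.000,2.289)–(5.669,3.000)
cell (5,3): code 0001 → (5.669,3.000)–(5.000,3.496)
cell (6,1): code 0010 → (6.000,1.714)–(6.128,2.000)
cell (6,2): code 0001 → (6.128,2.000)–(6.000,2.289)
total: 12 segments, chained into 1 closed loop(s), length Σ = 9.249308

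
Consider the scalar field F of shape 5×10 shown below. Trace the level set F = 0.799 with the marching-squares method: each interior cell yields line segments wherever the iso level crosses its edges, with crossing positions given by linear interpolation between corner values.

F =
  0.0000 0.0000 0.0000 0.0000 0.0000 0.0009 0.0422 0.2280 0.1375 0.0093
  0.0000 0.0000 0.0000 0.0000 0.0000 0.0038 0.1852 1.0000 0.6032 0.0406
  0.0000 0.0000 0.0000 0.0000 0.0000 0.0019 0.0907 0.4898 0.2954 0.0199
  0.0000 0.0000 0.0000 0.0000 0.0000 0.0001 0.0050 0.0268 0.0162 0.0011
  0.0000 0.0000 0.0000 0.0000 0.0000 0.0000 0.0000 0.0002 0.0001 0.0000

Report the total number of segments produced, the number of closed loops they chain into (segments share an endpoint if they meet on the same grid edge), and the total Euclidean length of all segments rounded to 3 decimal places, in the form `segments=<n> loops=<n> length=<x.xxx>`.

cell (0,6): code 0100 → (0.740,7.000)–(1.000,6.753)
cell (0,7): code 1000 → (1.000,7.507)–(0.740,7.000)
cell (1,6): code 0010 → (1.000,6.753)–(1.394,7.000)
cell (1,7): code 0001 → (1.394,7.000)–(1.000,7.507)
total: 4 segments, chained into 1 closed loop(s), length Σ = 2.034757

segments=4 loops=1 length=2.035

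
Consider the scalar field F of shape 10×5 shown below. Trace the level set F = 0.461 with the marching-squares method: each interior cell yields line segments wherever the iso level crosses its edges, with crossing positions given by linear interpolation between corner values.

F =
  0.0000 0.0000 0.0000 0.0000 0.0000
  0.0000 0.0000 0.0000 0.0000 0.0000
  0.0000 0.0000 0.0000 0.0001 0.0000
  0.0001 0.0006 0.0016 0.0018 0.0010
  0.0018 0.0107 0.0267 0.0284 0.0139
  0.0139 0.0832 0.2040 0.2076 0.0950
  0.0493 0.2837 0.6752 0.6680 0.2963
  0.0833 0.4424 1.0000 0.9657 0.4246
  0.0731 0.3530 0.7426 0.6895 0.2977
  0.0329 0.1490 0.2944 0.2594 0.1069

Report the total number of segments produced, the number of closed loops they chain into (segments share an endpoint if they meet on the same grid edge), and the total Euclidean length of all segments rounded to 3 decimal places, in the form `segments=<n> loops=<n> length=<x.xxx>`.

cell (5,1): code 0100 → (5.545,2.000)–(6.000,1.453)
cell (5,2): code 1100 → (5.550,3.000)–(5.545,2.000)
cell (5,3): code 1000 → (6.000,3.557)–(5.550,3.000)
cell (6,1): code 0110 → (6.000,1.453)–(7.000,1.033)
cell (6,3): code 1001 → (7.000,3.933)–(6.000,3.557)
cell (7,1): code 0110 → (7.000,1.033)–(8.000,1.277)
cell (7,3): code 1001 → (8.000,3.583)–(7.000,3.933)
cell (8,1): code 0010 → (8.000,1.277)–(8.628,2.000)
cell (8,2): code 0011 → (8.628,2.000)–(8.531,3.000)
cell (8,3): code 0001 → (8.531,3.000)–(8.000,3.583)
total: 10 segments, chained into 1 closed loop(s), length Σ = 9.419737

segments=10 loops=1 length=9.420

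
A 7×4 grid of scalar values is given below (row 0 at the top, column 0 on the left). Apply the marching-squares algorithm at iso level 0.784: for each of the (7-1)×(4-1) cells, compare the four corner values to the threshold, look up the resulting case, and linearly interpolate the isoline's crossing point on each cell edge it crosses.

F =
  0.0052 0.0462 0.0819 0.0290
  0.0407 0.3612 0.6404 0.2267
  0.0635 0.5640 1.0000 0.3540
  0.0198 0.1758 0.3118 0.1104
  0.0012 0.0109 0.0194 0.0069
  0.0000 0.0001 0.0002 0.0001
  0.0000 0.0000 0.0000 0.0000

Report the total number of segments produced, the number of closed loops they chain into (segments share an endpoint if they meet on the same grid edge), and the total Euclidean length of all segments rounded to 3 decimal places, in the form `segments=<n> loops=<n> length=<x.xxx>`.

segments=4 loops=1 length=2.511

cell (1,1): code 0100 → (1.399,2.000)–(2.000,1.505)
cell (1,2): code 1000 → (2.000,2.334)–(1.399,2.000)
cell (2,1): code 0010 → (2.000,1.505)–(2.314,2.000)
cell (2,2): code 0001 → (2.314,2.000)–(2.000,2.334)
total: 4 segments, chained into 1 closed loop(s), length Σ = 2.511133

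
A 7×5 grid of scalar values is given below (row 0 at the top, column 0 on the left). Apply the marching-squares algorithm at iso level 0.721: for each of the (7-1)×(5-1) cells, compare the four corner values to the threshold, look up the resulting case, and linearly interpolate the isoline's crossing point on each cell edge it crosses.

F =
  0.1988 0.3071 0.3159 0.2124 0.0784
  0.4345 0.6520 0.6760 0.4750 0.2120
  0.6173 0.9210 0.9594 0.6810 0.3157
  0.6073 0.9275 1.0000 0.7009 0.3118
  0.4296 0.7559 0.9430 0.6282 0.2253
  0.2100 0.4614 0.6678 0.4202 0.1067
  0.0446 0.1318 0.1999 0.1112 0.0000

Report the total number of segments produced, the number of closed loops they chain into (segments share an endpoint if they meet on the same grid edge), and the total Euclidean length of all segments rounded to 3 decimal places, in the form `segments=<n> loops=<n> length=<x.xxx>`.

segments=10 loops=1 length=9.807

cell (1,0): code 0100 → (1.257,1.000)–(2.000,0.341)
cell (1,1): code 1100 → (1.159,2.000)–(1.257,1.000)
cell (1,2): code 1000 → (2.000,2.856)–(1.159,2.000)
cell (2,0): code 0110 → (2.000,0.341)–(3.000,0.355)
cell (2,2): code 1001 → (3.000,2.933)–(2.000,2.856)
cell (3,0): code 0110 → (3.000,0.355)–(4.000,0.893)
cell (3,2): code 1001 → (4.000,2.705)–(3.000,2.933)
cell (4,0): code 0010 → (4.000,0.893)–(4.119,1.000)
cell (4,1): code 0011 → (4.119,1.000)–(4.807,2.000)
cell (4,2): code 0001 → (4.807,2.000)–(4.000,2.705)
total: 10 segments, chained into 1 closed loop(s), length Σ = 9.807486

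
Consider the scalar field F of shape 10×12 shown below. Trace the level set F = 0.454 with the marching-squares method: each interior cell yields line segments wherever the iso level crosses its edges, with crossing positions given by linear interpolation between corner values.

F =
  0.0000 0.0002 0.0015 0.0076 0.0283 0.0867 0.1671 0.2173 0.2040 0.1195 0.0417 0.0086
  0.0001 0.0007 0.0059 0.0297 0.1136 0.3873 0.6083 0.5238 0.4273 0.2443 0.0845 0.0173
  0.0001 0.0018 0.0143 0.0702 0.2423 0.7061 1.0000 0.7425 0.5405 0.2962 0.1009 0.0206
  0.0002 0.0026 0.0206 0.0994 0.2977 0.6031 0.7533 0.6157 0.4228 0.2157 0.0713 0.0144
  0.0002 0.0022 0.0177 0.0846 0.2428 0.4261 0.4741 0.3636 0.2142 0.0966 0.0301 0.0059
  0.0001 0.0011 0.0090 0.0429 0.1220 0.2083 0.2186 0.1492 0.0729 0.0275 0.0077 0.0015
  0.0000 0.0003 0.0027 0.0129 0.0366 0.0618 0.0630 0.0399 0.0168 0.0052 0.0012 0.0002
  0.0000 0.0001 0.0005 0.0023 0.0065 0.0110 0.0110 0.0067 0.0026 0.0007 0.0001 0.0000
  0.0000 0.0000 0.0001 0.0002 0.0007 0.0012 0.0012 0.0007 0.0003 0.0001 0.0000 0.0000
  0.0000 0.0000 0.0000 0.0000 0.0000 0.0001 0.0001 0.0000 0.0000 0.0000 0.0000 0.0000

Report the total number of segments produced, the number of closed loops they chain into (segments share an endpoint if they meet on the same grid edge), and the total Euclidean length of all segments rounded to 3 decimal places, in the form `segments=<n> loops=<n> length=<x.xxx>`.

segments=16 loops=1 length=11.356

cell (0,5): code 0100 → (0.650,6.000)–(1.000,5.302)
cell (0,6): code 1100 → (0.772,7.000)–(0.650,6.000)
cell (0,7): code 1000 → (1.000,7.723)–(0.772,7.000)
cell (1,4): code 0100 → (1.209,5.000)–(2.000,4.456)
cell (1,5): code 1110 → (1.000,5.302)–(1.209,5.000)
cell (1,7): code 1101 → (1.236,8.000)–(1.000,7.723)
cell (1,8): code 1000 → (2.000,8.354)–(1.236,8.000)
cell (2,4): code 0110 → (2.000,4.456)–(3.000,4.512)
cell (2,7): code 1011 → (3.000,7.838)–(2.735,8.000)
cell (2,8): code 0001 → (2.735,8.000)–(2.000,8.354)
cell (3,4): code 0010 → (3.000,4.512)–(3.842,5.000)
cell (3,5): code 0111 → (3.842,5.000)–(4.000,5.581)
cell (3,6): code 1011 → (4.000,6.182)–(3.641,7.000)
cell (3,7): code 0001 → (3.641,7.000)–(3.000,7.838)
cell (4,5): code 0010 → (4.000,5.581)–(4.079,6.000)
cell (4,6): code 0001 → (4.079,6.000)–(4.000,6.182)
total: 16 segments, chained into 1 closed loop(s), length Σ = 11.355874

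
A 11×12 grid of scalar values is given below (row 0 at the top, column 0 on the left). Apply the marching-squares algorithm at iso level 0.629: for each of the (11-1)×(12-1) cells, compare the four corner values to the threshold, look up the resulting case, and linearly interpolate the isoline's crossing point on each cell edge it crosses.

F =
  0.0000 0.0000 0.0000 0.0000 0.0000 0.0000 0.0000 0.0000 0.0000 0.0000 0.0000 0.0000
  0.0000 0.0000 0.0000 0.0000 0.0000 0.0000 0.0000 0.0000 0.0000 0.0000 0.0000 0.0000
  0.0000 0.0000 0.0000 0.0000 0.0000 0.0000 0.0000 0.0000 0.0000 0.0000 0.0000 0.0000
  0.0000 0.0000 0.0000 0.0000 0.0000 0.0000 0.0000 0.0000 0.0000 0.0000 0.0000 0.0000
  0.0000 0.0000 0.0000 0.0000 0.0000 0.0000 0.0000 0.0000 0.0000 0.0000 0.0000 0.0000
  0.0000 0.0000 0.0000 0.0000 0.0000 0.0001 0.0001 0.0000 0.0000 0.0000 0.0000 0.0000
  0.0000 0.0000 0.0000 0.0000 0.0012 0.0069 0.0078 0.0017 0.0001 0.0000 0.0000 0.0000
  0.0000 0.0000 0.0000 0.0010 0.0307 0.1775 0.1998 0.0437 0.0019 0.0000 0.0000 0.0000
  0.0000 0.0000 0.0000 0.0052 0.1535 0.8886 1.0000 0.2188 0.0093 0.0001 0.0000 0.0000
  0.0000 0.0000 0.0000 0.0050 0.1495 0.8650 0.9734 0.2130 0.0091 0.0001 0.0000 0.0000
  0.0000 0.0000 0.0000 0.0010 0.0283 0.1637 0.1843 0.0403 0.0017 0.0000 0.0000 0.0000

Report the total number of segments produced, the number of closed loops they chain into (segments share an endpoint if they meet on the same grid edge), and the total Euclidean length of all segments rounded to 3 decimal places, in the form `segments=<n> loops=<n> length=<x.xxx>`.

cell (7,4): code 0100 → (7.635,5.000)–(8.000,4.647)
cell (7,5): code 1100 → (7.536,6.000)–(7.635,5.000)
cell (7,6): code 1000 → (8.000,6.475)–(7.536,6.000)
cell (8,4): code 0110 → (8.000,4.647)–(9.000,4.670)
cell (8,6): code 1001 → (9.000,6.453)–(8.000,6.475)
cell (9,4): code 0010 → (9.000,4.670)–(9.337,5.000)
cell (9,5): code 0011 → (9.337,5.000)–(9.436,6.000)
cell (9,6): code 0001 → (9.436,6.000)–(9.000,6.453)
total: 8 segments, chained into 1 closed loop(s), length Σ = 6.282159

segments=8 loops=1 length=6.282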